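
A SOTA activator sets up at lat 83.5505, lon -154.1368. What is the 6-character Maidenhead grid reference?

BR23wn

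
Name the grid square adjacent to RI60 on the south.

RH69

Latitude square 0; −1 → -1, wraps to 9, carry into field.
Latitude field I = 8; −1 → 7 = H.
The longitude characters are unchanged.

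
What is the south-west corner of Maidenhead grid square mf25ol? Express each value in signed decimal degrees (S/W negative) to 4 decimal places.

Field M=12, F=5: +12·20° lon, +5·10° lat → SW at lon 60°, lat -40°.
Square 2, 5: +2·2° lon, +5·1° lat → SW at lon 64°, lat -35°.
Subsquare o=14, l=11: +14·0.0833333° lon, +11·0.0416667° lat → SW at lon 65.1667°, lat -34.5417°.
latitude -34.5417, longitude 65.1667.

-34.5417, 65.1667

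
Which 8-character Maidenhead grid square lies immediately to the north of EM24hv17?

Latitude extended square 7; +1 → 8.
The longitude characters are unchanged.

EM24hv18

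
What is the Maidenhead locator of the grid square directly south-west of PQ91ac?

PQ81xb

Longitude subsquare a = 0; −1 → -1, wraps to 23 = x, carry into square.
Longitude square 9; −1 → 8.
Latitude subsquare c = 2; −1 → 1 = b.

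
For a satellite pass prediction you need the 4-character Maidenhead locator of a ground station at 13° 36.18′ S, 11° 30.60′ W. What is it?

IH46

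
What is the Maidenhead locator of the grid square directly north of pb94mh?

PB94mi

Latitude subsquare h = 7; +1 → 8 = i.
The longitude characters are unchanged.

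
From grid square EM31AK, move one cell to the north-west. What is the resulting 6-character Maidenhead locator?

EM21xl

Longitude subsquare a = 0; −1 → -1, wraps to 23 = x, carry into square.
Longitude square 3; −1 → 2.
Latitude subsquare k = 10; +1 → 11 = l.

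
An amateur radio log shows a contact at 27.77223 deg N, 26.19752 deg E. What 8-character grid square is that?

KL37cs35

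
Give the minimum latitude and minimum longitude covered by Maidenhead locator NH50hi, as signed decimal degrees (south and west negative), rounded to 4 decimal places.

Field N=13, H=7: +13·20° lon, +7·10° lat → SW at lon 80°, lat -20°.
Square 5, 0: +5·2° lon, +0·1° lat → SW at lon 90°, lat -20°.
Subsquare h=7, i=8: +7·0.0833333° lon, +8·0.0416667° lat → SW at lon 90.5833°, lat -19.6667°.
latitude -19.6667, longitude 90.5833.

-19.6667, 90.5833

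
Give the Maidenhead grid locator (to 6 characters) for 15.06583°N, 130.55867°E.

PK55gb

Add 180° to longitude and 90° to latitude: 310.5587, 105.0658.
Field (20°×10°, letters A–R): lon ⌊310.5587/20⌋ = 15 → P; lat ⌊105.0658/10⌋ = 10 → K.
Square (2°×1°, digits 0–9): lon ⌊10.5587/2⌋ = 5; lat ⌊5.0658/1⌋ = 5.
Subsquare (5′×2.5′, letters a–x): lon ⌊0.5587/0.0833333⌋ = 6 → g; lat ⌊0.0658/0.0416667⌋ = 1 → b.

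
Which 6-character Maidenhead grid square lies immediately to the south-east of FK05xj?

FK15ai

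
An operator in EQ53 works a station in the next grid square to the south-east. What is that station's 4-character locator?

EQ62

Longitude square 5; +1 → 6.
Latitude square 3; −1 → 2.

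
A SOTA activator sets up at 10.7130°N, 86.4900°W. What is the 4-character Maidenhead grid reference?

EK60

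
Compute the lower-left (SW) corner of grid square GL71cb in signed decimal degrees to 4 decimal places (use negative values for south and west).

Field G=6, L=11: +6·20° lon, +11·10° lat → SW at lon -60°, lat 20°.
Square 7, 1: +7·2° lon, +1·1° lat → SW at lon -46°, lat 21°.
Subsquare c=2, b=1: +2·0.0833333° lon, +1·0.0416667° lat → SW at lon -45.8333°, lat 21.0417°.
latitude 21.0417, longitude -45.8333.

21.0417, -45.8333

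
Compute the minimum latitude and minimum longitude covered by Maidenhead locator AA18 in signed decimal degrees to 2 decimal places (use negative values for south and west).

Field A=0, A=0: +0·20° lon, +0·10° lat → SW at lon -180°, lat -90°.
Square 1, 8: +1·2° lon, +8·1° lat → SW at lon -178°, lat -82°.
latitude -82.00, longitude -178.00.

-82.00, -178.00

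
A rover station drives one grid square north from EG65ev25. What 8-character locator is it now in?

Latitude extended square 5; +1 → 6.
The longitude characters are unchanged.

EG65ev26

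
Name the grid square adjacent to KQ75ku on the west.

KQ75ju

Longitude subsquare k = 10; −1 → 9 = j.
The latitude characters are unchanged.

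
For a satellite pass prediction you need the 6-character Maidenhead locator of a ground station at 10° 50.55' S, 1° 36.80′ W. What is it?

Add 180° to longitude and 90° to latitude: 178.3867, 79.1575.
Field: 178.3867/20 → 8 → I, 79.1575/10 → 7 → H; chars IH.
Square: 18.3867/2 → 9, 9.1575/1 → 9; chars 99.
Subsquare: 0.3867/0.0833333 → 4 → e, 0.1575/0.0416667 → 3 → d; chars ed.

IH99ed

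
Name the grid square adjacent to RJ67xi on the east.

Longitude subsquare x = 23; +1 → 24, wraps to 0 = a, carry into square.
Longitude square 6; +1 → 7.
The latitude characters are unchanged.

RJ77ai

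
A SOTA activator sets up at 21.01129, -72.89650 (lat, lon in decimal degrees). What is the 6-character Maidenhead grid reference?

FL31na

Shift to the Maidenhead origin (180°W, 90°S): lon 107.1035, lat 111.0113.
Field: 107.1035/20 → 5 → F, 111.0113/10 → 11 → L; chars FL.
Square: 7.1035/2 → 3, 1.0113/1 → 1; chars 31.
Subsquare: 1.1035/0.0833333 → 13 → n, 0.0113/0.0416667 → 0 → a; chars na.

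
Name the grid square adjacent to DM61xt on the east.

DM71at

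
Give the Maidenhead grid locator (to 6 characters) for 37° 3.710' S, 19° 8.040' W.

IF02kw

Offset from 180°W / 90°S: lon 160.8660°, lat 52.9382°.
Field: 160.8660/20 → 8 → I, 52.9382/10 → 5 → F; chars IF.
Square: 0.8660/2 → 0, 2.9382/1 → 2; chars 02.
Subsquare: 0.8660/0.0833333 → 10 → k, 0.9382/0.0416667 → 22 → w; chars kw.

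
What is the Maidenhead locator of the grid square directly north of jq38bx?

JQ39ba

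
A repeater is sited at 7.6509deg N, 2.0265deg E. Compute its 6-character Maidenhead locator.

Offset from 180°W / 90°S: lon 182.0265°, lat 97.6509°.
Field (20°×10°, letters A–R): lon ⌊182.0265/20⌋ = 9 → J; lat ⌊97.6509/10⌋ = 9 → J.
Square (2°×1°, digits 0–9): lon ⌊2.0265/2⌋ = 1; lat ⌊7.6509/1⌋ = 7.
Subsquare (5′×2.5′, letters a–x): lon ⌊0.0265/0.0833333⌋ = 0 → a; lat ⌊0.6509/0.0416667⌋ = 15 → p.

JJ17ap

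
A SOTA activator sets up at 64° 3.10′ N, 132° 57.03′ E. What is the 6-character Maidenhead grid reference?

PP64lb

Offset from 180°W / 90°S: lon 312.9505°, lat 154.0517°.
Field: 312.9505/20 → 15 → P, 154.0517/10 → 15 → P; chars PP.
Square: 12.9505/2 → 6, 4.0517/1 → 4; chars 64.
Subsquare: 0.9505/0.0833333 → 11 → l, 0.0517/0.0416667 → 1 → b; chars lb.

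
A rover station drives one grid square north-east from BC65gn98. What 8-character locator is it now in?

Longitude extended square 9; +1 → 10, wraps to 0, carry into subsquare.
Longitude subsquare g = 6; +1 → 7 = h.
Latitude extended square 8; +1 → 9.

BC65hn09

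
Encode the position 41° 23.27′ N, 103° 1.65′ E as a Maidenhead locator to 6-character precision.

Shift to the Maidenhead origin (180°W, 90°S): lon 283.0275, lat 131.3878.
Field: 283.0275/20 → 14 → O, 131.3878/10 → 13 → N; chars ON.
Square: 3.0275/2 → 1, 1.3878/1 → 1; chars 11.
Subsquare: 1.0275/0.0833333 → 12 → m, 0.3878/0.0416667 → 9 → j; chars mj.

ON11mj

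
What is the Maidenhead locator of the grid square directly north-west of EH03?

Longitude square 0; −1 → -1, wraps to 9, carry into field.
Longitude field E = 4; −1 → 3 = D.
Latitude square 3; +1 → 4.

DH94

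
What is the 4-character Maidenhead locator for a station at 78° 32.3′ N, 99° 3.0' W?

EQ08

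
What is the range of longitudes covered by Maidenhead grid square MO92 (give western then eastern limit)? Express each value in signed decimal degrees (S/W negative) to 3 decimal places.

78.000, 80.000

Field M=12, O=14: +12·20° lon, +14·10° lat → SW at lon 60°, lat 50°.
Square 9, 2: +9·2° lon, +2·1° lat → SW at lon 78°, lat 52°.
Cell spans 2° lon × 1° lat.
west 78.000, east 80.000.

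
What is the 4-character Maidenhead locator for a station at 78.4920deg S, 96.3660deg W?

EB11

Shift to the Maidenhead origin (180°W, 90°S): lon 83.63, lat 11.51.
Field: 83.63/20 → 4 → E, 11.51/10 → 1 → B; chars EB.
Square: 3.63/2 → 1, 1.51/1 → 1; chars 11.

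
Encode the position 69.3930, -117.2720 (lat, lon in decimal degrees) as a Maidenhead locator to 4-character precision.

DP19

Add 180° to longitude and 90° to latitude: 62.73, 159.39.
Field (20°×10°, letters A–R): 62.73/20 → 3 → D, 159.39/10 → 15 → P; chars DP.
Square (2°×1°, digits 0–9): 2.73/2 → 1, 9.39/1 → 9; chars 19.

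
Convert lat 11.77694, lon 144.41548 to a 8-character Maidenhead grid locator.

QK21es96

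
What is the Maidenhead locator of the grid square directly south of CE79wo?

CE79wn

Latitude subsquare o = 14; −1 → 13 = n.
The longitude characters are unchanged.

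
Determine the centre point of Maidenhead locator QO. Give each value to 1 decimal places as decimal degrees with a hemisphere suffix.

55.0° N, 150.0° E

Field Q=16, O=14: +16·20° lon, +14·10° lat → SW at lon 140°, lat 50°.
Cell spans 20° lon × 10° lat. Centre is SW corner plus half of each.
latitude 55.0° N, longitude 150.0° E.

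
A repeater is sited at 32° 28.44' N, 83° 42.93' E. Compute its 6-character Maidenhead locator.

NM12ul

Shift to the Maidenhead origin (180°W, 90°S): lon 263.7155, lat 122.4740.
Field (20°×10°, letters A–R): lon ⌊263.7155/20⌋ = 13 → N; lat ⌊122.4740/10⌋ = 12 → M.
Square (2°×1°, digits 0–9): lon ⌊3.7155/2⌋ = 1; lat ⌊2.4740/1⌋ = 2.
Subsquare (5′×2.5′, letters a–x): lon ⌊1.7155/0.0833333⌋ = 20 → u; lat ⌊0.4740/0.0416667⌋ = 11 → l.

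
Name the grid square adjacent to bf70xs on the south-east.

Longitude subsquare x = 23; +1 → 24, wraps to 0 = a, carry into square.
Longitude square 7; +1 → 8.
Latitude subsquare s = 18; −1 → 17 = r.

BF80ar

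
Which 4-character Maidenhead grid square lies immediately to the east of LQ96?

Longitude square 9; +1 → 10, wraps to 0, carry into field.
Longitude field L = 11; +1 → 12 = M.
The latitude characters are unchanged.

MQ06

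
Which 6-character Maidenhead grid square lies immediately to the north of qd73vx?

Latitude subsquare x = 23; +1 → 24, wraps to 0 = a, carry into square.
Latitude square 3; +1 → 4.
The longitude characters are unchanged.

QD74va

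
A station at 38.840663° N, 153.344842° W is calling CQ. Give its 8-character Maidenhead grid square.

BM38hu81

Add 180° to longitude and 90° to latitude: 26.65516, 128.84066.
Field: lon ⌊26.65516/20⌋ = 1 → B; lat ⌊128.84066/10⌋ = 12 → M.
Square: lon ⌊6.65516/2⌋ = 3; lat ⌊8.84066/1⌋ = 8.
Subsquare: lon ⌊0.65516/0.0833333⌋ = 7 → h; lat ⌊0.84066/0.0416667⌋ = 20 → u.
Extended square: lon ⌊0.07182/0.00833333⌋ = 8; lat ⌊0.00733/0.00416667⌋ = 1.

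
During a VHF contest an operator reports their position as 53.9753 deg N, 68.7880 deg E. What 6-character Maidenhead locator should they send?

MO43jx

Add 180° to longitude and 90° to latitude: 248.7880, 143.9753.
Field: lon ⌊248.7880/20⌋ = 12 → M; lat ⌊143.9753/10⌋ = 14 → O.
Square: lon ⌊8.7880/2⌋ = 4; lat ⌊3.9753/1⌋ = 3.
Subsquare: lon ⌊0.7880/0.0833333⌋ = 9 → j; lat ⌊0.9753/0.0416667⌋ = 23 → x.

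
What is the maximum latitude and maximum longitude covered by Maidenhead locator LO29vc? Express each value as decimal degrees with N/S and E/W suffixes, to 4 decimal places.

59.1250° N, 45.8333° E

Field L=11, O=14: +11·20° lon, +14·10° lat → SW at lon 40°, lat 50°.
Square 2, 9: +2·2° lon, +9·1° lat → SW at lon 44°, lat 59°.
Subsquare v=21, c=2: +21·0.0833333° lon, +2·0.0416667° lat → SW at lon 45.75°, lat 59.0833°.
Cell spans 0.0833333° lon × 0.0416667° lat. NE corner is SW corner plus one full cell.
latitude 59.1250° N, longitude 45.8333° E.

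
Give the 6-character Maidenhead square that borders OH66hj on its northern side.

OH66hk

Latitude subsquare j = 9; +1 → 10 = k.
The longitude characters are unchanged.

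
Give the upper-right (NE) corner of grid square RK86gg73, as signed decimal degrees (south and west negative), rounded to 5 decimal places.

16.26667, 176.56667

Field R=17, K=10: +17·20° lon, +10·10° lat → SW at lon 160°, lat 10°.
Square 8, 6: +8·2° lon, +6·1° lat → SW at lon 176°, lat 16°.
Subsquare g=6, g=6: +6·0.0833333° lon, +6·0.0416667° lat → SW at lon 176.5°, lat 16.25°.
Extended square 7, 3: +7·0.00833333° lon, +3·0.00416667° lat → SW at lon 176.558°, lat 16.2625°.
Cell spans 0.00833333° lon × 0.00416667° lat. NE corner is SW corner plus one full cell.
latitude 16.26667, longitude 176.56667.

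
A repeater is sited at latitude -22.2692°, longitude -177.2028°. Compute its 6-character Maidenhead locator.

AG17jr

Shift to the Maidenhead origin (180°W, 90°S): lon 2.7972, lat 67.7308.
Field: 2.7972/20 → 0 → A, 67.7308/10 → 6 → G; chars AG.
Square: 2.7972/2 → 1, 7.7308/1 → 7; chars 17.
Subsquare: 0.7972/0.0833333 → 9 → j, 0.7308/0.0416667 → 17 → r; chars jr.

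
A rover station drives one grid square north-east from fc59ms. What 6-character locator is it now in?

FC59nt

Longitude subsquare m = 12; +1 → 13 = n.
Latitude subsquare s = 18; +1 → 19 = t.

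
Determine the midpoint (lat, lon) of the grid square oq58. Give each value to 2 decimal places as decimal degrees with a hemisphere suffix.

78.50° N, 111.00° E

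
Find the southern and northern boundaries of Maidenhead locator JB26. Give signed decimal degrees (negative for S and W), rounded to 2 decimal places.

-74.00, -73.00

Field J=9, B=1: +9·20° lon, +1·10° lat → SW at lon 0°, lat -80°.
Square 2, 6: +2·2° lon, +6·1° lat → SW at lon 4°, lat -74°.
Cell spans 2° lon × 1° lat.
south -74.00, north -73.00.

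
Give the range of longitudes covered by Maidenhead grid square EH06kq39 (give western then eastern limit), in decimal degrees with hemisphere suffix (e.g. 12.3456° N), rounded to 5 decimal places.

99.14167° W, 99.13333° W

Field E=4, H=7: +4·20° lon, +7·10° lat → SW at lon -100°, lat -20°.
Square 0, 6: +0·2° lon, +6·1° lat → SW at lon -100°, lat -14°.
Subsquare k=10, q=16: +10·0.0833333° lon, +16·0.0416667° lat → SW at lon -99.1667°, lat -13.3333°.
Extended square 3, 9: +3·0.00833333° lon, +9·0.00416667° lat → SW at lon -99.1417°, lat -13.2958°.
Cell spans 0.00833333° lon × 0.00416667° lat.
west 99.14167° W, east 99.13333° W.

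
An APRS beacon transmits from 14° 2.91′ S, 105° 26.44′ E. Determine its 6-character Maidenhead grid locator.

Shift to the Maidenhead origin (180°W, 90°S): lon 285.4407, lat 75.9515.
Field: lon ⌊285.4407/20⌋ = 14 → O; lat ⌊75.9515/10⌋ = 7 → H.
Square: lon ⌊5.4407/2⌋ = 2; lat ⌊5.9515/1⌋ = 5.
Subsquare: lon ⌊1.4407/0.0833333⌋ = 17 → r; lat ⌊0.9515/0.0416667⌋ = 22 → w.

OH25rw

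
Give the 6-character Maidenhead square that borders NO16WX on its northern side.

NO17wa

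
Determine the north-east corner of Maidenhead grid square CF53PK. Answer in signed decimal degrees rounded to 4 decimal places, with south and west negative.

Field C=2, F=5: +2·20° lon, +5·10° lat → SW at lon -140°, lat -40°.
Square 5, 3: +5·2° lon, +3·1° lat → SW at lon -130°, lat -37°.
Subsquare p=15, k=10: +15·0.0833333° lon, +10·0.0416667° lat → SW at lon -128.75°, lat -36.5833°.
Cell spans 0.0833333° lon × 0.0416667° lat. NE corner is SW corner plus one full cell.
latitude -36.5417, longitude -128.6667.

-36.5417, -128.6667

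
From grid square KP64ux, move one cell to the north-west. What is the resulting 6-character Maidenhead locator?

KP65ta

Longitude subsquare u = 20; −1 → 19 = t.
Latitude subsquare x = 23; +1 → 24, wraps to 0 = a, carry into square.
Latitude square 4; +1 → 5.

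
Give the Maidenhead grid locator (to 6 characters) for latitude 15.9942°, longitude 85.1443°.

NK25nx

Offset from 180°W / 90°S: lon 265.1443°, lat 105.9942°.
Field: 265.1443/20 → 13 → N, 105.9942/10 → 10 → K; chars NK.
Square: 5.1443/2 → 2, 5.9942/1 → 5; chars 25.
Subsquare: 1.1443/0.0833333 → 13 → n, 0.9942/0.0416667 → 23 → x; chars nx.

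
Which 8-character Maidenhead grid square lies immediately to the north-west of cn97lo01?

Longitude extended square 0; −1 → -1, wraps to 9, carry into subsquare.
Longitude subsquare l = 11; −1 → 10 = k.
Latitude extended square 1; +1 → 2.

CN97ko92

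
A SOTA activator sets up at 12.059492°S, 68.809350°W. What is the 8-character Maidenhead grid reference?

FH57ow25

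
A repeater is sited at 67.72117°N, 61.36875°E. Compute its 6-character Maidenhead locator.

Add 180° to longitude and 90° to latitude: 241.3688, 157.7212.
Field: 241.3688/20 → 12 → M, 157.7212/10 → 15 → P; chars MP.
Square: 1.3688/2 → 0, 7.7212/1 → 7; chars 07.
Subsquare: 1.3688/0.0833333 → 16 → q, 0.7212/0.0416667 → 17 → r; chars qr.

MP07qr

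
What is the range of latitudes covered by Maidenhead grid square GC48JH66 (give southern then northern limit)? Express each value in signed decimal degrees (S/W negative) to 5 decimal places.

-61.68333, -61.67917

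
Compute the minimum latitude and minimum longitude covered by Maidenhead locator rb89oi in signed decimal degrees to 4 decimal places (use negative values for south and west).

Field R=17, B=1: +17·20° lon, +1·10° lat → SW at lon 160°, lat -80°.
Square 8, 9: +8·2° lon, +9·1° lat → SW at lon 176°, lat -71°.
Subsquare o=14, i=8: +14·0.0833333° lon, +8·0.0416667° lat → SW at lon 177.167°, lat -70.6667°.
latitude -70.6667, longitude 177.1667.

-70.6667, 177.1667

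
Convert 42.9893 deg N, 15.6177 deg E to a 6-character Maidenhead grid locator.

JN72tx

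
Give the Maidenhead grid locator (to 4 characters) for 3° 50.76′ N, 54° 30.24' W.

Add 180° to longitude and 90° to latitude: 125.50, 93.85.
Field: lon ⌊125.50/20⌋ = 6 → G; lat ⌊93.85/10⌋ = 9 → J.
Square: lon ⌊5.50/2⌋ = 2; lat ⌊3.85/1⌋ = 3.

GJ23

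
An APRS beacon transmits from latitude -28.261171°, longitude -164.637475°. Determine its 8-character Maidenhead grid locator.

AG71qr37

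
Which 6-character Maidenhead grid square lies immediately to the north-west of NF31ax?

Longitude subsquare a = 0; −1 → -1, wraps to 23 = x, carry into square.
Longitude square 3; −1 → 2.
Latitude subsquare x = 23; +1 → 24, wraps to 0 = a, carry into square.
Latitude square 1; +1 → 2.

NF22xa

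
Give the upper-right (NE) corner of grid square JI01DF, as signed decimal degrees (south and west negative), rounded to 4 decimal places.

Field J=9, I=8: +9·20° lon, +8·10° lat → SW at lon 0°, lat -10°.
Square 0, 1: +0·2° lon, +1·1° lat → SW at lon 0°, lat -9°.
Subsquare d=3, f=5: +3·0.0833333° lon, +5·0.0416667° lat → SW at lon 0.25°, lat -8.79167°.
Cell spans 0.0833333° lon × 0.0416667° lat. NE corner is SW corner plus one full cell.
latitude -8.7500, longitude 0.3333.

-8.7500, 0.3333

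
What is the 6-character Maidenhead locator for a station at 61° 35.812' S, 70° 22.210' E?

MC58ej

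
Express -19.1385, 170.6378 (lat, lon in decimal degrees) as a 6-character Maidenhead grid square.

RH50hu

Shift to the Maidenhead origin (180°W, 90°S): lon 350.6378, lat 70.8615.
Field: 350.6378/20 → 17 → R, 70.8615/10 → 7 → H; chars RH.
Square: 10.6378/2 → 5, 0.8615/1 → 0; chars 50.
Subsquare: 0.6378/0.0833333 → 7 → h, 0.8615/0.0416667 → 20 → u; chars hu.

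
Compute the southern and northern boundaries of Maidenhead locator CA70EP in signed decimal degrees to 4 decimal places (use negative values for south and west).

Field C=2, A=0: +2·20° lon, +0·10° lat → SW at lon -140°, lat -90°.
Square 7, 0: +7·2° lon, +0·1° lat → SW at lon -126°, lat -90°.
Subsquare e=4, p=15: +4·0.0833333° lon, +15·0.0416667° lat → SW at lon -125.667°, lat -89.375°.
Cell spans 0.0833333° lon × 0.0416667° lat.
south -89.3750, north -89.3333.

-89.3750, -89.3333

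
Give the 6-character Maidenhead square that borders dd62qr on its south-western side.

DD62pq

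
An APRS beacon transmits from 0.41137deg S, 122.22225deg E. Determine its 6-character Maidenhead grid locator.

Offset from 180°W / 90°S: lon 302.2223°, lat 89.5886°.
Field: lon ⌊302.2223/20⌋ = 15 → P; lat ⌊89.5886/10⌋ = 8 → I.
Square: lon ⌊2.2223/2⌋ = 1; lat ⌊9.5886/1⌋ = 9.
Subsquare: lon ⌊0.2223/0.0833333⌋ = 2 → c; lat ⌊0.5886/0.0416667⌋ = 14 → o.

PI19co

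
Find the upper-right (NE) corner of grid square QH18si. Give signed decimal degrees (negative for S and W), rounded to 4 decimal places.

-11.6250, 143.5833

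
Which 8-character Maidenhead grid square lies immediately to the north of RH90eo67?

RH90eo68

Latitude extended square 7; +1 → 8.
The longitude characters are unchanged.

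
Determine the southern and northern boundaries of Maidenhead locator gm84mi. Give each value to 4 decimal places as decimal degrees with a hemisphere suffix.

34.3333° N, 34.3750° N

Field G=6, M=12: +6·20° lon, +12·10° lat → SW at lon -60°, lat 30°.
Square 8, 4: +8·2° lon, +4·1° lat → SW at lon -44°, lat 34°.
Subsquare m=12, i=8: +12·0.0833333° lon, +8·0.0416667° lat → SW at lon -43°, lat 34.3333°.
Cell spans 0.0833333° lon × 0.0416667° lat.
south 34.3333° N, north 34.3750° N.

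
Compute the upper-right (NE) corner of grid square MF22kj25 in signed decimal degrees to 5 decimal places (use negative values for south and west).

-37.60000, 64.85833

Field M=12, F=5: +12·20° lon, +5·10° lat → SW at lon 60°, lat -40°.
Square 2, 2: +2·2° lon, +2·1° lat → SW at lon 64°, lat -38°.
Subsquare k=10, j=9: +10·0.0833333° lon, +9·0.0416667° lat → SW at lon 64.8333°, lat -37.625°.
Extended square 2, 5: +2·0.00833333° lon, +5·0.00416667° lat → SW at lon 64.85°, lat -37.6042°.
Cell spans 0.00833333° lon × 0.00416667° lat. NE corner is SW corner plus one full cell.
latitude -37.60000, longitude 64.85833.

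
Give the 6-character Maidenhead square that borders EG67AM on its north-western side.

Longitude subsquare a = 0; −1 → -1, wraps to 23 = x, carry into square.
Longitude square 6; −1 → 5.
Latitude subsquare m = 12; +1 → 13 = n.

EG57xn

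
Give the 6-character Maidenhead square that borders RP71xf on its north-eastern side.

RP81ag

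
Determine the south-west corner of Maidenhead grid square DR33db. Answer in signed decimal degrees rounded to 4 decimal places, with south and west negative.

83.0417, -113.7500

Field D=3, R=17: +3·20° lon, +17·10° lat → SW at lon -120°, lat 80°.
Square 3, 3: +3·2° lon, +3·1° lat → SW at lon -114°, lat 83°.
Subsquare d=3, b=1: +3·0.0833333° lon, +1·0.0416667° lat → SW at lon -113.75°, lat 83.0417°.
latitude 83.0417, longitude -113.7500.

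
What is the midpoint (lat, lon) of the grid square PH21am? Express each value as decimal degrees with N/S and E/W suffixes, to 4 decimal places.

Field P=15, H=7: +15·20° lon, +7·10° lat → SW at lon 120°, lat -20°.
Square 2, 1: +2·2° lon, +1·1° lat → SW at lon 124°, lat -19°.
Subsquare a=0, m=12: +0·0.0833333° lon, +12·0.0416667° lat → SW at lon 124°, lat -18.5°.
Cell spans 0.0833333° lon × 0.0416667° lat. Centre is SW corner plus half of each.
latitude 18.4792° S, longitude 124.0417° E.

18.4792° S, 124.0417° E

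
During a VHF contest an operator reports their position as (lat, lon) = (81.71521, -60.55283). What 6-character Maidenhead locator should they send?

FR91rr

Offset from 180°W / 90°S: lon 119.4472°, lat 171.7152°.
Field: 119.4472/20 → 5 → F, 171.7152/10 → 17 → R; chars FR.
Square: 19.4472/2 → 9, 1.7152/1 → 1; chars 91.
Subsquare: 1.4472/0.0833333 → 17 → r, 0.7152/0.0416667 → 17 → r; chars rr.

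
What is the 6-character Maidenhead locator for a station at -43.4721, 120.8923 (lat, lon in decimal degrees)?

PE06km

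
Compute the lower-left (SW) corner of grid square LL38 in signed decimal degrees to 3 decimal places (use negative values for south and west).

28.000, 46.000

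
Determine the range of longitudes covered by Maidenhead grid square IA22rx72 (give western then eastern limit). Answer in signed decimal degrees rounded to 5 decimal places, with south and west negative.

-14.52500, -14.51667

Field I=8, A=0: +8·20° lon, +0·10° lat → SW at lon -20°, lat -90°.
Square 2, 2: +2·2° lon, +2·1° lat → SW at lon -16°, lat -88°.
Subsquare r=17, x=23: +17·0.0833333° lon, +23·0.0416667° lat → SW at lon -14.5833°, lat -87.0417°.
Extended square 7, 2: +7·0.00833333° lon, +2·0.00416667° lat → SW at lon -14.525°, lat -87.0333°.
Cell spans 0.00833333° lon × 0.00416667° lat.
west -14.52500, east -14.51667.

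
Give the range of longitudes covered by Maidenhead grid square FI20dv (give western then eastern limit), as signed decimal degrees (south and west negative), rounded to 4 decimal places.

-75.7500, -75.6667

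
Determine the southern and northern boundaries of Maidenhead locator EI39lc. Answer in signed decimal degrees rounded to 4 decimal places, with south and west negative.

-0.9167, -0.8750

Field E=4, I=8: +4·20° lon, +8·10° lat → SW at lon -100°, lat -10°.
Square 3, 9: +3·2° lon, +9·1° lat → SW at lon -94°, lat -1°.
Subsquare l=11, c=2: +11·0.0833333° lon, +2·0.0416667° lat → SW at lon -93.0833°, lat -0.916667°.
Cell spans 0.0833333° lon × 0.0416667° lat.
south -0.9167, north -0.8750.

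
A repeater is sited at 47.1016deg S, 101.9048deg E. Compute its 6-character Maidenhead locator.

Add 180° to longitude and 90° to latitude: 281.9048, 42.8984.
Field (20°×10°, letters A–R): 281.9048/20 → 14 → O, 42.8984/10 → 4 → E; chars OE.
Square (2°×1°, digits 0–9): 1.9048/2 → 0, 2.8984/1 → 2; chars 02.
Subsquare (5′×2.5′, letters a–x): 1.9048/0.0833333 → 22 → w, 0.8984/0.0416667 → 21 → v; chars wv.

OE02wv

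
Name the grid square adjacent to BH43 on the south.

BH42

Latitude square 3; −1 → 2.
The longitude characters are unchanged.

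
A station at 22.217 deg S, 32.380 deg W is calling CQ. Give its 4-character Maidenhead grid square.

Shift to the Maidenhead origin (180°W, 90°S): lon 147.62, lat 67.78.
Field (20°×10°, letters A–R): 147.62/20 → 7 → H, 67.78/10 → 6 → G; chars HG.
Square (2°×1°, digits 0–9): 7.62/2 → 3, 7.78/1 → 7; chars 37.

HG37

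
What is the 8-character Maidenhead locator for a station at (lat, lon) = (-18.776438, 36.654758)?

Shift to the Maidenhead origin (180°W, 90°S): lon 216.65476, lat 71.22356.
Field (20°×10°, letters A–R): lon ⌊216.65476/20⌋ = 10 → K; lat ⌊71.22356/10⌋ = 7 → H.
Square (2°×1°, digits 0–9): lon ⌊16.65476/2⌋ = 8; lat ⌊1.22356/1⌋ = 1.
Subsquare (5′×2.5′, letters a–x): lon ⌊0.65476/0.0833333⌋ = 7 → h; lat ⌊0.22356/0.0416667⌋ = 5 → f.
Extended square (30″×15″, digits 0–9): lon ⌊0.07142/0.00833333⌋ = 8; lat ⌊0.01523/0.00416667⌋ = 3.

KH81hf83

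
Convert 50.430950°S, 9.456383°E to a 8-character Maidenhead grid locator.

JD49rn46

Offset from 180°W / 90°S: lon 189.45638°, lat 39.56905°.
Field (20°×10°, letters A–R): lon ⌊189.45638/20⌋ = 9 → J; lat ⌊39.56905/10⌋ = 3 → D.
Square (2°×1°, digits 0–9): lon ⌊9.45638/2⌋ = 4; lat ⌊9.56905/1⌋ = 9.
Subsquare (5′×2.5′, letters a–x): lon ⌊1.45638/0.0833333⌋ = 17 → r; lat ⌊0.56905/0.0416667⌋ = 13 → n.
Extended square (30″×15″, digits 0–9): lon ⌊0.03972/0.00833333⌋ = 4; lat ⌊0.02738/0.00416667⌋ = 6.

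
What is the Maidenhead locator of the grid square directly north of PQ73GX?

PQ74ga

Latitude subsquare x = 23; +1 → 24, wraps to 0 = a, carry into square.
Latitude square 3; +1 → 4.
The longitude characters are unchanged.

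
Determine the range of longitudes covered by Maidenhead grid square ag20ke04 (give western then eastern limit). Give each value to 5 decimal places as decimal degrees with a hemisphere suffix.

Field A=0, G=6: +0·20° lon, +6·10° lat → SW at lon -180°, lat -30°.
Square 2, 0: +2·2° lon, +0·1° lat → SW at lon -176°, lat -30°.
Subsquare k=10, e=4: +10·0.0833333° lon, +4·0.0416667° lat → SW at lon -175.167°, lat -29.8333°.
Extended square 0, 4: +0·0.00833333° lon, +4·0.00416667° lat → SW at lon -175.167°, lat -29.8167°.
Cell spans 0.00833333° lon × 0.00416667° lat.
west 175.16667° W, east 175.15833° W.

175.16667° W, 175.15833° W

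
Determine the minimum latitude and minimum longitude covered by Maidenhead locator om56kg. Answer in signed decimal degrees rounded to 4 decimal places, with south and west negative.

36.2500, 110.8333

Field O=14, M=12: +14·20° lon, +12·10° lat → SW at lon 100°, lat 30°.
Square 5, 6: +5·2° lon, +6·1° lat → SW at lon 110°, lat 36°.
Subsquare k=10, g=6: +10·0.0833333° lon, +6·0.0416667° lat → SW at lon 110.833°, lat 36.25°.
latitude 36.2500, longitude 110.8333.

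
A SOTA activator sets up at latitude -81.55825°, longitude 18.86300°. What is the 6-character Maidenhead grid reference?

Add 180° to longitude and 90° to latitude: 198.8630, 8.4417.
Field: 198.8630/20 → 9 → J, 8.4417/10 → 0 → A; chars JA.
Square: 18.8630/2 → 9, 8.4417/1 → 8; chars 98.
Subsquare: 0.8630/0.0833333 → 10 → k, 0.4417/0.0416667 → 10 → k; chars kk.

JA98kk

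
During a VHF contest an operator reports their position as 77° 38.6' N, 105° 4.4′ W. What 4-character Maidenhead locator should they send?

DQ77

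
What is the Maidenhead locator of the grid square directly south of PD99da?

Latitude subsquare a = 0; −1 → -1, wraps to 23 = x, carry into square.
Latitude square 9; −1 → 8.
The longitude characters are unchanged.

PD98dx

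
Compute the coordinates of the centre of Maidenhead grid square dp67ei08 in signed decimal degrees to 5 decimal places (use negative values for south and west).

Field D=3, P=15: +3·20° lon, +15·10° lat → SW at lon -120°, lat 60°.
Square 6, 7: +6·2° lon, +7·1° lat → SW at lon -108°, lat 67°.
Subsquare e=4, i=8: +4·0.0833333° lon, +8·0.0416667° lat → SW at lon -107.667°, lat 67.3333°.
Extended square 0, 8: +0·0.00833333° lon, +8·0.00416667° lat → SW at lon -107.667°, lat 67.3667°.
Cell spans 0.00833333° lon × 0.00416667° lat. Centre is SW corner plus half of each.
latitude 67.36875, longitude -107.66250.

67.36875, -107.66250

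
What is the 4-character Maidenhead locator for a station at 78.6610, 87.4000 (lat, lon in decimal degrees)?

Shift to the Maidenhead origin (180°W, 90°S): lon 267.40, lat 168.66.
Field (20°×10°, letters A–R): 267.40/20 → 13 → N, 168.66/10 → 16 → Q; chars NQ.
Square (2°×1°, digits 0–9): 7.40/2 → 3, 8.66/1 → 8; chars 38.

NQ38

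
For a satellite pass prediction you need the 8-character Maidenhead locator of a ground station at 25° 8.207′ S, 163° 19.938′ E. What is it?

Offset from 180°W / 90°S: lon 343.33230°, lat 64.86322°.
Field: 343.33230/20 → 17 → R, 64.86322/10 → 6 → G; chars RG.
Square: 3.33230/2 → 1, 4.86322/1 → 4; chars 14.
Subsquare: 1.33230/0.0833333 → 15 → p, 0.86322/0.0416667 → 20 → u; chars pu.
Extended square: 0.08230/0.00833333 → 9, 0.02988/0.00416667 → 7; chars 97.

RG14pu97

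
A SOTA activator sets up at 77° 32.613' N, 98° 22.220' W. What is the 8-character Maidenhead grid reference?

EQ07tn50

Shift to the Maidenhead origin (180°W, 90°S): lon 81.62967, lat 167.54355.
Field (20°×10°, letters A–R): lon ⌊81.62967/20⌋ = 4 → E; lat ⌊167.54355/10⌋ = 16 → Q.
Square (2°×1°, digits 0–9): lon ⌊1.62967/2⌋ = 0; lat ⌊7.54355/1⌋ = 7.
Subsquare (5′×2.5′, letters a–x): lon ⌊1.62967/0.0833333⌋ = 19 → t; lat ⌊0.54355/0.0416667⌋ = 13 → n.
Extended square (30″×15″, digits 0–9): lon ⌊0.04633/0.00833333⌋ = 5; lat ⌊0.00188/0.00416667⌋ = 0.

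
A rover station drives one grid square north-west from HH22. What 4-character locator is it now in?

Longitude square 2; −1 → 1.
Latitude square 2; +1 → 3.

HH13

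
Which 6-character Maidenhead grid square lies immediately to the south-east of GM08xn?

GM18am

Longitude subsquare x = 23; +1 → 24, wraps to 0 = a, carry into square.
Longitude square 0; +1 → 1.
Latitude subsquare n = 13; −1 → 12 = m.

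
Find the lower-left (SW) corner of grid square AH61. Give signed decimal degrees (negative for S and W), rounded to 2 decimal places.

-19.00, -168.00

Field A=0, H=7: +0·20° lon, +7·10° lat → SW at lon -180°, lat -20°.
Square 6, 1: +6·2° lon, +1·1° lat → SW at lon -168°, lat -19°.
latitude -19.00, longitude -168.00.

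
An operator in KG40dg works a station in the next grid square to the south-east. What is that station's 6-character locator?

KG40ef

Longitude subsquare d = 3; +1 → 4 = e.
Latitude subsquare g = 6; −1 → 5 = f.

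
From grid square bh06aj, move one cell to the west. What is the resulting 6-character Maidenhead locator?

Longitude subsquare a = 0; −1 → -1, wraps to 23 = x, carry into square.
Longitude square 0; −1 → -1, wraps to 9, carry into field.
Longitude field B = 1; −1 → 0 = A.
The latitude characters are unchanged.

AH96xj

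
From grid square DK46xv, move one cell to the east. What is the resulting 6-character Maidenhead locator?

Longitude subsquare x = 23; +1 → 24, wraps to 0 = a, carry into square.
Longitude square 4; +1 → 5.
The latitude characters are unchanged.

DK56av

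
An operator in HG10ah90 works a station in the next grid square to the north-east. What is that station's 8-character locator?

Longitude extended square 9; +1 → 10, wraps to 0, carry into subsquare.
Longitude subsquare a = 0; +1 → 1 = b.
Latitude extended square 0; +1 → 1.

HG10bh01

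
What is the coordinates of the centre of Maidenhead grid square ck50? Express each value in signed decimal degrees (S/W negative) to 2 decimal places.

10.50, -129.00

Field C=2, K=10: +2·20° lon, +10·10° lat → SW at lon -140°, lat 10°.
Square 5, 0: +5·2° lon, +0·1° lat → SW at lon -130°, lat 10°.
Cell spans 2° lon × 1° lat. Centre is SW corner plus half of each.
latitude 10.50, longitude -129.00.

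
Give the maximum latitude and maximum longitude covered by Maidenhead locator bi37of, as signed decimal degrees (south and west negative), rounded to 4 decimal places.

-2.7500, -152.7500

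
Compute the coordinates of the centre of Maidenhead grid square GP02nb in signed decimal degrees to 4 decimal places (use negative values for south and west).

62.0625, -58.8750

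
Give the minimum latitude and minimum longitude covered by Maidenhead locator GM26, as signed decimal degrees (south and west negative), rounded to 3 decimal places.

36.000, -56.000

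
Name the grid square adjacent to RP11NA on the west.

Longitude subsquare n = 13; −1 → 12 = m.
The latitude characters are unchanged.

RP11ma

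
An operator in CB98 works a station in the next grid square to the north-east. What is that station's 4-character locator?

DB09

Longitude square 9; +1 → 10, wraps to 0, carry into field.
Longitude field C = 2; +1 → 3 = D.
Latitude square 8; +1 → 9.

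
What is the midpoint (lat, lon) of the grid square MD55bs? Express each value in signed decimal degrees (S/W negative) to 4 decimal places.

-54.2292, 70.1250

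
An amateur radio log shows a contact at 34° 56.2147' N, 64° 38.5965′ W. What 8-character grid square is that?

FM74qw24

Shift to the Maidenhead origin (180°W, 90°S): lon 115.35672, lat 124.93691.
Field: 115.35672/20 → 5 → F, 124.93691/10 → 12 → M; chars FM.
Square: 15.35672/2 → 7, 4.93691/1 → 4; chars 74.
Subsquare: 1.35672/0.0833333 → 16 → q, 0.93691/0.0416667 → 22 → w; chars qw.
Extended square: 0.02339/0.00833333 → 2, 0.02025/0.00416667 → 4; chars 24.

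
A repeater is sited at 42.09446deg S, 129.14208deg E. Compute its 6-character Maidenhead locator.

PE47nv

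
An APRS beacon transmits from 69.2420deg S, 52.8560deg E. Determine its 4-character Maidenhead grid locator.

Shift to the Maidenhead origin (180°W, 90°S): lon 232.86, lat 20.76.
Field: lon ⌊232.86/20⌋ = 11 → L; lat ⌊20.76/10⌋ = 2 → C.
Square: lon ⌊12.86/2⌋ = 6; lat ⌊0.76/1⌋ = 0.

LC60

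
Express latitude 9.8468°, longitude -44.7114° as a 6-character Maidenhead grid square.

Add 180° to longitude and 90° to latitude: 135.2886, 99.8468.
Field: 135.2886/20 → 6 → G, 99.8468/10 → 9 → J; chars GJ.
Square: 15.2886/2 → 7, 9.8468/1 → 9; chars 79.
Subsquare: 1.2886/0.0833333 → 15 → p, 0.8468/0.0416667 → 20 → u; chars pu.

GJ79pu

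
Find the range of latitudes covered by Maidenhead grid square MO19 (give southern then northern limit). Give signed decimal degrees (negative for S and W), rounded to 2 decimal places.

Field M=12, O=14: +12·20° lon, +14·10° lat → SW at lon 60°, lat 50°.
Square 1, 9: +1·2° lon, +9·1° lat → SW at lon 62°, lat 59°.
Cell spans 2° lon × 1° lat.
south 59.00, north 60.00.

59.00, 60.00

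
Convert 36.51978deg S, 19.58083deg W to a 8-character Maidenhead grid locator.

IF03fl05

Add 180° to longitude and 90° to latitude: 160.41917, 53.48022.
Field: 160.41917/20 → 8 → I, 53.48022/10 → 5 → F; chars IF.
Square: 0.41917/2 → 0, 3.48022/1 → 3; chars 03.
Subsquare: 0.41917/0.0833333 → 5 → f, 0.48022/0.0416667 → 11 → l; chars fl.
Extended square: 0.00250/0.00833333 → 0, 0.02189/0.00416667 → 5; chars 05.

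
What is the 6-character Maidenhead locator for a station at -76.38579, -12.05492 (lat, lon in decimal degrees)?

Offset from 180°W / 90°S: lon 167.9451°, lat 13.6142°.
Field (20°×10°, letters A–R): 167.9451/20 → 8 → I, 13.6142/10 → 1 → B; chars IB.
Square (2°×1°, digits 0–9): 7.9451/2 → 3, 3.6142/1 → 3; chars 33.
Subsquare (5′×2.5′, letters a–x): 1.9451/0.0833333 → 23 → x, 0.6142/0.0416667 → 14 → o; chars xo.

IB33xo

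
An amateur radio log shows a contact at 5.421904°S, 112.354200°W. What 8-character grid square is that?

DI34tn78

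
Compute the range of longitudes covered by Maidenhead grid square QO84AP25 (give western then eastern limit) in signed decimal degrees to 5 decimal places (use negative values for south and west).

Field Q=16, O=14: +16·20° lon, +14·10° lat → SW at lon 140°, lat 50°.
Square 8, 4: +8·2° lon, +4·1° lat → SW at lon 156°, lat 54°.
Subsquare a=0, p=15: +0·0.0833333° lon, +15·0.0416667° lat → SW at lon 156°, lat 54.625°.
Extended square 2, 5: +2·0.00833333° lon, +5·0.00416667° lat → SW at lon 156.017°, lat 54.6458°.
Cell spans 0.00833333° lon × 0.00416667° lat.
west 156.01667, east 156.02500.

156.01667, 156.02500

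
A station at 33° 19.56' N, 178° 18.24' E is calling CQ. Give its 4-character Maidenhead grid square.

RM93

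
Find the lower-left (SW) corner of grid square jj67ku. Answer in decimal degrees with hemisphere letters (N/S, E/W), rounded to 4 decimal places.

7.8333° N, 12.8333° E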